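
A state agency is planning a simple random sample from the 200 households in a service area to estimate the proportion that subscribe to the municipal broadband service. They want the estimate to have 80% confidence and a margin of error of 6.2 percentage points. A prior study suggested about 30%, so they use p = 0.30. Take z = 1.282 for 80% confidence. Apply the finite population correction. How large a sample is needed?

Unadjusted: n₀ = 1.282² × 0.30 × 0.70 / 0.062² ≈ 89.79, so n₀ = 90.
Finite population correction with N = 200: n = n₀ / (1 + (n₀−1)/N) = 90 / (1 + 89/200) = 90 / 1.4450 ≈ 62.28.
Rounding up, n = 63.

63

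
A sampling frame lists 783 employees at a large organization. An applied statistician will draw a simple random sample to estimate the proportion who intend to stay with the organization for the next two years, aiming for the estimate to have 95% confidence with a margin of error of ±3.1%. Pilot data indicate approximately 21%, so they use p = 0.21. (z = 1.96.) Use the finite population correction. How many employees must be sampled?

360

Unadjusted: n₀ = 1.96² × 0.21 × 0.79 / 0.031² ≈ 663.19, so n₀ = 664.
Finite population correction with N = 783: n = n₀ / (1 + (n₀−1)/N) = 664 / (1 + 663/783) = 664 / 1.8467 ≈ 359.55.
Rounding up, n = 360.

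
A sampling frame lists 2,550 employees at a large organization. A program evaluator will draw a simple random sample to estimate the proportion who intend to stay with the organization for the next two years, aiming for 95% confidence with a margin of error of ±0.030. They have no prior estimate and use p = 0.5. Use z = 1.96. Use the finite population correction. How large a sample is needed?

Unadjusted: n₀ = 1.96² × 0.50 × 0.50 / 0.030² ≈ 1067.11, so n₀ = 1068.
Finite population correction with N = 2,550: n = n₀ / (1 + (n₀−1)/N) = 1068 / (1 + 1067/2550) = 1068 / 1.4184 ≈ 752.94.
Rounding up, n = 753.

753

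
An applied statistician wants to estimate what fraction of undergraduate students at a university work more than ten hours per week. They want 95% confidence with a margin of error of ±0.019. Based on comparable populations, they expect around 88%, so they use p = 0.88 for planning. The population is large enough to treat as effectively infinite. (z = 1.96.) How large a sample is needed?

With p = 0.88, p(1−p) = 0.1056.
n = z²·p(1−p)/E² = 1.96² × 0.1056 / 0.019² = 3.8416 × 0.1056 / 0.000361 ≈ 1123.75.
Rounding up gives n = 1124.

1124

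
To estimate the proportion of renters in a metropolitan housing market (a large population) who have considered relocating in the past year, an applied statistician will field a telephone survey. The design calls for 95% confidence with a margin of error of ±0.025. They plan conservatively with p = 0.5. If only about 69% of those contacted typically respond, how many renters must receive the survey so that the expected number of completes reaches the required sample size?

For 95% confidence, z = 1.96.
Completed interviews needed: n₀ = 1.96² × 0.2500 / 0.025² ≈ 1536.64 → 1537.
At a 69% response rate, contacts needed = 1537 / 0.69 ≈ 2227.54 → 2228.

2228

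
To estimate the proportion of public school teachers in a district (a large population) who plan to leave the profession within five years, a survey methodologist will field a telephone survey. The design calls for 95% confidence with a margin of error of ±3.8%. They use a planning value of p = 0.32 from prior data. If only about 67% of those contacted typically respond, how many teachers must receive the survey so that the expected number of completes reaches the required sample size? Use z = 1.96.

865

Completed interviews needed: n₀ = 1.96² × 0.2176 / 0.038² ≈ 578.90 → 579.
At a 67% response rate, contacts needed = 579 / 0.67 ≈ 864.18 → 865.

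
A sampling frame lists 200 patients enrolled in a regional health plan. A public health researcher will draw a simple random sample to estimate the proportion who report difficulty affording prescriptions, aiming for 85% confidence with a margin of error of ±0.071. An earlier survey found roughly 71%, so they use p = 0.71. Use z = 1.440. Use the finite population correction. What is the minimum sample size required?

60

Unadjusted: n₀ = 1.440² × 0.71 × 0.29 / 0.071² ≈ 84.70, so n₀ = 85.
Finite population correction with N = 200: n = n₀ / (1 + (n₀−1)/N) = 85 / (1 + 84/200) = 85 / 1.4200 ≈ 59.86.
Rounding up, n = 60.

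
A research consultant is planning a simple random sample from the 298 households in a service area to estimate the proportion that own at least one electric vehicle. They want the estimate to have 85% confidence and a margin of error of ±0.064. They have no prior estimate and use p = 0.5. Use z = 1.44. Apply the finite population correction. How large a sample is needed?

Unadjusted: n₀ = 1.44² × 0.50 × 0.50 / 0.064² ≈ 126.56, so n₀ = 127.
Finite population correction with N = 298: n = n₀ / (1 + (n₀−1)/N) = 127 / (1 + 126/298) = 127 / 1.4228 ≈ 89.26.
Rounding up, n = 90.

90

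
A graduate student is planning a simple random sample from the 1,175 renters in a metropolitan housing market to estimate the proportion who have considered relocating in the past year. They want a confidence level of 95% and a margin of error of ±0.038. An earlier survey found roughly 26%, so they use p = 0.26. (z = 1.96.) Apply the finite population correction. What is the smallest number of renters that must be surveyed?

357

Unadjusted: n₀ = 1.96² × 0.26 × 0.74 / 0.038² ≈ 511.86, so n₀ = 512.
Finite population correction with N = 1,175: n = n₀ / (1 + (n₀−1)/N) = 512 / (1 + 511/1175) = 512 / 1.4349 ≈ 356.82.
Rounding up, n = 357.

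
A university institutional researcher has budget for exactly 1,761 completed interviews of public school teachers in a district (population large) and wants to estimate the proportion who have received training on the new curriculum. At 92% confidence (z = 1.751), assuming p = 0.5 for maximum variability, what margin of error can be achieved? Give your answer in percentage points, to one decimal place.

SE(p̂) = √[p(1−p)/n] = √[0.2500/1761] = 0.01191.
E = z × SE = 1.751 × 0.01191 = 0.02086, or 2.1 percentage points.

2.1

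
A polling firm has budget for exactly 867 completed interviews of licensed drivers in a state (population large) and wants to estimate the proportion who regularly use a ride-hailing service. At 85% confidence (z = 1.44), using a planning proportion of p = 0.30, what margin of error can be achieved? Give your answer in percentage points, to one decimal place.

SE(p̂) = √[p(1−p)/n] = √[0.2100/867] = 0.01556.
E = z × SE = 1.44 × 0.01556 = 0.02241, or 2.2 percentage points.

2.2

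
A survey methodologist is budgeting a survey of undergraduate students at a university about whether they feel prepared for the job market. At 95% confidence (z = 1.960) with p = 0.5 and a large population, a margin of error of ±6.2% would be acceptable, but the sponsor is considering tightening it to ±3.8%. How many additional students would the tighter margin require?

At ±6.2%: n = 1.960² × 0.2500 / 0.062² ≈ 249.84 → 250.
At ±3.8%: n = 1.960² × 0.2500 / 0.038² ≈ 665.10 → 666.
Additional respondents: 666 − 250 = 416.

416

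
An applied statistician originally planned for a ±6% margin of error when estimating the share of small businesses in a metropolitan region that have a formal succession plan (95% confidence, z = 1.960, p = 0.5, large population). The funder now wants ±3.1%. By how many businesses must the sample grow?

733

At ±6%: n = 1.960² × 0.2500 / 0.060² ≈ 266.78 → 267.
At ±3.1%: n = 1.960² × 0.2500 / 0.031² ≈ 999.38 → 1000.
Additional respondents: 1000 − 267 = 733.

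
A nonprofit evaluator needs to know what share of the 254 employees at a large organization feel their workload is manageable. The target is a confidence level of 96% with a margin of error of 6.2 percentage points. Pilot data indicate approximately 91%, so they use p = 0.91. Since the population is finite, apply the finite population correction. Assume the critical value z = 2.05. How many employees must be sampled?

67

Unadjusted: n₀ = 2.05² × 0.91 × 0.09 / 0.062² ≈ 89.54, so n₀ = 90.
Finite population correction with N = 254: n = n₀ / (1 + (n₀−1)/N) = 90 / (1 + 89/254) = 90 / 1.3504 ≈ 66.65.
Rounding up, n = 67.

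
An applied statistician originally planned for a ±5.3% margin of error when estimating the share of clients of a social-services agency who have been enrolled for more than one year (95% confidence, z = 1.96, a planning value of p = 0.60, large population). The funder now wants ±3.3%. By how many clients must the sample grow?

518

At ±5.3%: n = 1.96² × 0.2400 / 0.053² ≈ 328.22 → 329.
At ±3.3%: n = 1.96² × 0.2400 / 0.033² ≈ 846.63 → 847.
Additional respondents: 847 − 329 = 518.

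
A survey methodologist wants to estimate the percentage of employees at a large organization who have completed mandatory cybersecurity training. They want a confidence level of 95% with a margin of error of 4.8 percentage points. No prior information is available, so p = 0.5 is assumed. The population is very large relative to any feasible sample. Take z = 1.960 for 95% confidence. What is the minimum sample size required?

417

With p = 0.5, p(1−p) = 0.25.
n = z²·p(1−p)/E² = 1.960² × 0.2500 / 0.048² = 3.8416 × 0.2500 / 0.002304 ≈ 416.84.
Rounding up gives n = 417.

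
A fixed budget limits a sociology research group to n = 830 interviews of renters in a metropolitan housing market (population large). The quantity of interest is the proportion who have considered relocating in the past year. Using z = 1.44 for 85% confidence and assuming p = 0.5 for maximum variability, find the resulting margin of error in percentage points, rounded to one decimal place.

2.5

SE(p̂) = √[p(1−p)/n] = √[0.2500/830] = 0.01736.
E = z × SE = 1.44 × 0.01736 = 0.02499, or 2.5 percentage points.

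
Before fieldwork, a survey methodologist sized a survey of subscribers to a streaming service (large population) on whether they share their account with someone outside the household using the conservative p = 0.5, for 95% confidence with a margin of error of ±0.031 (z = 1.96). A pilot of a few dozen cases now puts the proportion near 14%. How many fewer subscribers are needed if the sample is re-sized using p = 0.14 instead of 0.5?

Conservative (p = 0.5): n = 1.96² × 0.25 / 0.031² ≈ 999.38 → 1000.
Using p = 0.14: p(1−p) = 0.1204, so n = 1.96² × 0.1204 / 0.031² ≈ 481.30 → 482.
Reduction: 1000 − 482 = 518.

518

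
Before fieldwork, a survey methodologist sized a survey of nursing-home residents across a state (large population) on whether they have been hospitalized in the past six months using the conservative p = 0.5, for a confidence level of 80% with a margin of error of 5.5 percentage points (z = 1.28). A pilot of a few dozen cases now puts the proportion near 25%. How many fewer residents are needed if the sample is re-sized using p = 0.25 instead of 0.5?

Conservative (p = 0.5): n = 1.28² × 0.25 / 0.055² ≈ 135.40 → 136.
Using p = 0.25: p(1−p) = 0.1875, so n = 1.28² × 0.1875 / 0.055² ≈ 101.55 → 102.
Reduction: 136 − 102 = 34.

34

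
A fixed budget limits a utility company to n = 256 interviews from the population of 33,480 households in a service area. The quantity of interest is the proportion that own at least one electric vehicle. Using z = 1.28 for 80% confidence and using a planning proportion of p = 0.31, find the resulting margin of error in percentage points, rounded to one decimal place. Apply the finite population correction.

Finite-population factor: (N−n)/(N−1) = (33480−256)/(33480−1) = 0.9924.
SE(p̂) = √[p(1−p)/n · (N−n)/(N−1)] = √[0.2139/256 × 0.9924] = 0.02880.
E = z × SE = 1.28 × 0.02880 = 0.03686 ≈ 3.7 percentage points.

3.7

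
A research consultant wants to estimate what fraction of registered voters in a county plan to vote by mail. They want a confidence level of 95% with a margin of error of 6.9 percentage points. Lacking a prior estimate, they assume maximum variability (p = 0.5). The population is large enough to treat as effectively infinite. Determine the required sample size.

For 95% confidence, z = 1.960.
With p = 0.5, p(1−p) = 0.25.
n = z²·p(1−p)/E² = 1.960² × 0.2500 / 0.069² = 3.8416 × 0.2500 / 0.004761 ≈ 201.72.
Rounding up gives n = 202.

202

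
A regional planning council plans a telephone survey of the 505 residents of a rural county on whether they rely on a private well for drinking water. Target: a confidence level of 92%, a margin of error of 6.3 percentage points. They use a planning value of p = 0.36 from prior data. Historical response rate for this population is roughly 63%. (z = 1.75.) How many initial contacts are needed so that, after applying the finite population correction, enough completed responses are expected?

Completed interviews needed (unadjusted): n₀ = 1.75² × 0.2304 / 0.063² ≈ 177.78 → 178.
FPC for N = 505: n = 178 / (1 + 177/505) = 178 / 1.3505 ≈ 131.80 → 132.
At a 63% response rate, contacts needed = 132 / 0.63 ≈ 209.52 → 210.

210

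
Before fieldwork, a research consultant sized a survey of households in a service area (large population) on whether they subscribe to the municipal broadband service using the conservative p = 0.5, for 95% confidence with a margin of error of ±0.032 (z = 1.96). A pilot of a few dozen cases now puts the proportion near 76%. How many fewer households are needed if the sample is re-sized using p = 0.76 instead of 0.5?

Conservative (p = 0.5): n = 1.96² × 0.25 / 0.032² ≈ 937.89 → 938.
Using p = 0.76: p(1−p) = 0.1824, so n = 1.96² × 0.1824 / 0.032² ≈ 684.28 → 685.
Reduction: 938 − 685 = 253.

253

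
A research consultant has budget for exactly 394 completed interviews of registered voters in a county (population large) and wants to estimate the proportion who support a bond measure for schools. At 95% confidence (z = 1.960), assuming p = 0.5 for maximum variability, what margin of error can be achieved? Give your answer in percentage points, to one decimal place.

4.9

SE(p̂) = √[p(1−p)/n] = √[0.2500/394] = 0.02519.
E = z × SE = 1.960 × 0.02519 = 0.04937, or 4.9 percentage points.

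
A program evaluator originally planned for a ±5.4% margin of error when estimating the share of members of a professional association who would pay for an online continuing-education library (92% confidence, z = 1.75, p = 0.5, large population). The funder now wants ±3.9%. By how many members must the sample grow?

241

At ±5.4%: n = 1.75² × 0.2500 / 0.054² ≈ 262.56 → 263.
At ±3.9%: n = 1.75² × 0.2500 / 0.039² ≈ 503.37 → 504.
Additional respondents: 504 − 263 = 241.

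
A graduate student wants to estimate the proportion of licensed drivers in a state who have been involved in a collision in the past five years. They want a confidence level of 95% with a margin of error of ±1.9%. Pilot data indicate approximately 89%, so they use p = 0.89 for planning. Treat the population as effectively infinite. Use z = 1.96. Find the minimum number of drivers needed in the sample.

With p = 0.89, p(1−p) = 0.0979.
n = z²·p(1−p)/E² = 1.96² × 0.0979 / 0.019² = 3.8416 × 0.0979 / 0.000361 ≈ 1041.81.
Rounding up gives n = 1042.

1042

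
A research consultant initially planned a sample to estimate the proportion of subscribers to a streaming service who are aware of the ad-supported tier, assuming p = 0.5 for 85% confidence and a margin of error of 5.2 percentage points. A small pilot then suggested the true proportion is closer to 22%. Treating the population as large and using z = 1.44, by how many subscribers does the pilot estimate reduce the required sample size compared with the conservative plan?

60

Conservative (p = 0.5): n = 1.44² × 0.25 / 0.052² ≈ 191.72 → 192.
Using p = 0.22: p(1−p) = 0.1716, so n = 1.44² × 0.1716 / 0.052² ≈ 131.59 → 132.
Reduction: 192 − 132 = 60.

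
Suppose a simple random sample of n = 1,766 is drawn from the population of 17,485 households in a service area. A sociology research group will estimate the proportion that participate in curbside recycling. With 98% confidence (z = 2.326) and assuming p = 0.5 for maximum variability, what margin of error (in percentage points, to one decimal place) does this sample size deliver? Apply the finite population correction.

2.6

Finite-population factor: (N−n)/(N−1) = (17485−1766)/(17485−1) = 0.8991.
SE(p̂) = √[p(1−p)/n · (N−n)/(N−1)] = √[0.2500/1766 × 0.8991] = 0.01128.
E = z × SE = 2.326 × 0.01128 = 0.02624 ≈ 2.6 percentage points.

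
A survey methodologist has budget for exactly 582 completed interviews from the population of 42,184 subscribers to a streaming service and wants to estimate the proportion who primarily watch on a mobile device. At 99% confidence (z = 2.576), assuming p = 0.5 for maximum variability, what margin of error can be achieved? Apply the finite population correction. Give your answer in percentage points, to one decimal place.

5.3

Finite-population factor: (N−n)/(N−1) = (42184−582)/(42184−1) = 0.9862.
SE(p̂) = √[p(1−p)/n · (N−n)/(N−1)] = √[0.2500/582 × 0.9862] = 0.02058.
E = z × SE = 2.576 × 0.02058 = 0.05302 ≈ 5.3 percentage points.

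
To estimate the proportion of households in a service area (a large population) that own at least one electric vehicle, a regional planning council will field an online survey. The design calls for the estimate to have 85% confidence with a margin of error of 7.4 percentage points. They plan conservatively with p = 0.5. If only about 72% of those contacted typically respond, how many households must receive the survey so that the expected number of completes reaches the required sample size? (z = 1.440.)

Completed interviews needed: n₀ = 1.440² × 0.2500 / 0.074² ≈ 94.67 → 95.
At a 72% response rate, contacts needed = 95 / 0.72 ≈ 131.94 → 132.

132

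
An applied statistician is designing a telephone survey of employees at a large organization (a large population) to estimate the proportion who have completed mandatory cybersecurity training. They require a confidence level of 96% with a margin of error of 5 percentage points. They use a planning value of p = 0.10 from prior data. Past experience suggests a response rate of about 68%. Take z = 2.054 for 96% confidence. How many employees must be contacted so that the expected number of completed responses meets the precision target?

224

Completed interviews needed: n₀ = 2.054² × 0.0900 / 0.050² ≈ 151.88 → 152.
At a 68% response rate, contacts needed = 152 / 0.68 ≈ 223.53 → 224.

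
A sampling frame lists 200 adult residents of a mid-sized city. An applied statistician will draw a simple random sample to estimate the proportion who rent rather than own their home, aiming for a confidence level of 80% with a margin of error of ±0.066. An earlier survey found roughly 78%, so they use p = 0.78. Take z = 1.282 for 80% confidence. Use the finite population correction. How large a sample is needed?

Unadjusted: n₀ = 1.282² × 0.78 × 0.22 / 0.066² ≈ 64.74, so n₀ = 65.
Finite population correction with N = 200: n = n₀ / (1 + (n₀−1)/N) = 65 / (1 + 64/200) = 65 / 1.3200 ≈ 49.24.
Rounding up, n = 50.

50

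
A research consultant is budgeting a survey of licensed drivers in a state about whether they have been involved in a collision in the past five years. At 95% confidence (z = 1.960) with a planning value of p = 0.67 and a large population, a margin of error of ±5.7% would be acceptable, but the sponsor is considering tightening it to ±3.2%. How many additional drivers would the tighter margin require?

568

At ±5.7%: n = 1.960² × 0.2211 / 0.057² ≈ 261.43 → 262.
At ±3.2%: n = 1.960² × 0.2211 / 0.032² ≈ 829.47 → 830.
Additional respondents: 830 − 262 = 568.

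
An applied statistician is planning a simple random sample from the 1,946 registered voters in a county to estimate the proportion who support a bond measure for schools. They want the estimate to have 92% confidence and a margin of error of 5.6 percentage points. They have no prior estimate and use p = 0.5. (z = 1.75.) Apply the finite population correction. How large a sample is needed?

Unadjusted: n₀ = 1.75² × 0.50 × 0.50 / 0.056² ≈ 244.14, so n₀ = 245.
Finite population correction with N = 1,946: n = n₀ / (1 + (n₀−1)/N) = 245 / (1 + 244/1946) = 245 / 1.1254 ≈ 217.70.
Rounding up, n = 218.

218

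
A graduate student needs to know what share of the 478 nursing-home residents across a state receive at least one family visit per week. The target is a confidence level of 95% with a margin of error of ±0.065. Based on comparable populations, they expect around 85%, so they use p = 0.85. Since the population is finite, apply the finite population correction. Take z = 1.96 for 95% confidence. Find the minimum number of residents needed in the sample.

94

Unadjusted: n₀ = 1.96² × 0.85 × 0.15 / 0.065² ≈ 115.93, so n₀ = 116.
Finite population correction with N = 478: n = n₀ / (1 + (n₀−1)/N) = 116 / (1 + 115/478) = 116 / 1.2406 ≈ 93.50.
Rounding up, n = 94.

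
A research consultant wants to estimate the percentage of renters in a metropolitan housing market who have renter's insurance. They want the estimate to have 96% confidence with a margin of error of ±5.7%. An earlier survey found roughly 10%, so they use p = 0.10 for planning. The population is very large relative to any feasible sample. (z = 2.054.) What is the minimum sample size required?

With p = 0.10, p(1−p) = 0.0900.
n = z²·p(1−p)/E² = 2.054² × 0.0900 / 0.057² = 4.2189 × 0.0900 / 0.003249 ≈ 116.87.
Rounding up gives n = 117.

117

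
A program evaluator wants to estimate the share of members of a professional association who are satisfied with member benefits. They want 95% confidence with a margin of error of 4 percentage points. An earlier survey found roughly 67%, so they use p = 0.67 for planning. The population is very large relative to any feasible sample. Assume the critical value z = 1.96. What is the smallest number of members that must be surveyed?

531

With p = 0.67, p(1−p) = 0.2211.
n = z²·p(1−p)/E² = 1.96² × 0.2211 / 0.040² = 3.8416 × 0.2211 / 0.001600 ≈ 530.86.
Rounding up gives n = 531.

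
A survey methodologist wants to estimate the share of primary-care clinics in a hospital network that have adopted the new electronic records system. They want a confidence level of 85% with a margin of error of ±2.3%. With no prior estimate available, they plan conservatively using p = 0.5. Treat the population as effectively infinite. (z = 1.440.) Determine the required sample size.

With p = 0.5, p(1−p) = 0.25.
n = z²·p(1−p)/E² = 1.440² × 0.2500 / 0.023² = 2.0736 × 0.2500 / 0.000529 ≈ 979.96.
Rounding up gives n = 980.

980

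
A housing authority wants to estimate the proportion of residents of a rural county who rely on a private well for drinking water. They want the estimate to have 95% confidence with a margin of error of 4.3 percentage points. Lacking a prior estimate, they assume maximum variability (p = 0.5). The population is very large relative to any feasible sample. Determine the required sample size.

For 95% confidence, z = 1.960.
With p = 0.5, p(1−p) = 0.25.
n = z²·p(1−p)/E² = 1.960² × 0.2500 / 0.043² = 3.8416 × 0.2500 / 0.001849 ≈ 519.42.
Rounding up gives n = 520.

520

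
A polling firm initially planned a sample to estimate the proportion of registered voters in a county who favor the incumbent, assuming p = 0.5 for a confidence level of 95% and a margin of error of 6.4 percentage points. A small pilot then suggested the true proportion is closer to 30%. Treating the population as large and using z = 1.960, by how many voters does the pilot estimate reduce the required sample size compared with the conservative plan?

38

Conservative (p = 0.5): n = 1.960² × 0.25 / 0.064² ≈ 234.47 → 235.
Using p = 0.30: p(1−p) = 0.2100, so n = 1.960² × 0.2100 / 0.064² ≈ 196.96 → 197.
Reduction: 235 − 197 = 38.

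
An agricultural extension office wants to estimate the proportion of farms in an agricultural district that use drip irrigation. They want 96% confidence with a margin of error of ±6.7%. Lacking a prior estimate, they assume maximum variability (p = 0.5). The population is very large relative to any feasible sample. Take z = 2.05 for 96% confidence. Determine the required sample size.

235

With p = 0.5, p(1−p) = 0.25.
n = z²·p(1−p)/E² = 2.05² × 0.2500 / 0.067² = 4.2025 × 0.2500 / 0.004489 ≈ 234.04.
Rounding up gives n = 235.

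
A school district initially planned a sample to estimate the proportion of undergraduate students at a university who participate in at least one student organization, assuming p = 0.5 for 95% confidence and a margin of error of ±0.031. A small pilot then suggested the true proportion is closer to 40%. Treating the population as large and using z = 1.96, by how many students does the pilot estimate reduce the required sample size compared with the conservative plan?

40

Conservative (p = 0.5): n = 1.96² × 0.25 / 0.031² ≈ 999.38 → 1000.
Using p = 0.40: p(1−p) = 0.2400, so n = 1.96² × 0.2400 / 0.031² ≈ 959.40 → 960.
Reduction: 1000 − 960 = 40.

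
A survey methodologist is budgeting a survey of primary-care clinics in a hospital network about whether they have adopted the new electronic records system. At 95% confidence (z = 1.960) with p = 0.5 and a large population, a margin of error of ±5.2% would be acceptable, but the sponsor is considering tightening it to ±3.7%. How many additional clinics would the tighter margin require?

At ±5.2%: n = 1.960² × 0.2500 / 0.052² ≈ 355.18 → 356.
At ±3.7%: n = 1.960² × 0.2500 / 0.037² ≈ 701.53 → 702.
Additional respondents: 702 − 356 = 346.

346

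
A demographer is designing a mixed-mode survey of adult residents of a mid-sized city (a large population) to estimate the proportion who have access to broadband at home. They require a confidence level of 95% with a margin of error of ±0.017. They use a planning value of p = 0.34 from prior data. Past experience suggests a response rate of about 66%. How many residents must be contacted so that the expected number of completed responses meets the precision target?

4520

For 95% confidence, z = 1.960.
Completed interviews needed: n₀ = 1.960² × 0.2244 / 0.017² ≈ 2982.89 → 2983.
At a 66% response rate, contacts needed = 2983 / 0.66 ≈ 4519.70 → 4520.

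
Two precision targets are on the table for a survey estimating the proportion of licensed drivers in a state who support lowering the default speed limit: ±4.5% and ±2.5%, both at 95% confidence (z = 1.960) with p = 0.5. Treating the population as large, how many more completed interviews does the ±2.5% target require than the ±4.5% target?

At ±4.5%: n = 1.960² × 0.2500 / 0.045² ≈ 474.27 → 475.
At ±2.5%: n = 1.960² × 0.2500 / 0.025² ≈ 1536.64 → 1537.
Additional respondents: 1537 − 475 = 1062.

1062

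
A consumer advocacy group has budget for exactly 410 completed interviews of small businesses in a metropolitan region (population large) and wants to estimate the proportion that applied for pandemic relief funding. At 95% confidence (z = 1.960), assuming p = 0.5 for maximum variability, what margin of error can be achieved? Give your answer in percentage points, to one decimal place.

4.8

SE(p̂) = √[p(1−p)/n] = √[0.2500/410] = 0.02469.
E = z × SE = 1.960 × 0.02469 = 0.04840, or 4.8 percentage points.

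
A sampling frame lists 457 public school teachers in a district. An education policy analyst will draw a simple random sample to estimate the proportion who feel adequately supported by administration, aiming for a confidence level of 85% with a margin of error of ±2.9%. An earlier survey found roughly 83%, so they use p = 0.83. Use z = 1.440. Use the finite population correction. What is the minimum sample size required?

Unadjusted: n₀ = 1.440² × 0.83 × 0.17 / 0.029² ≈ 347.90, so n₀ = 348.
Finite population correction with N = 457: n = n₀ / (1 + (n₀−1)/N) = 348 / (1 + 347/457) = 348 / 1.7593 ≈ 197.81.
Rounding up, n = 198.

198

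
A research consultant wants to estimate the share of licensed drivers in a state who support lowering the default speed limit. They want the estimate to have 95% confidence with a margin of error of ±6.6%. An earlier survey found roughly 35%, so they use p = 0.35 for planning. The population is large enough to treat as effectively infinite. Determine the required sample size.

201

For 95% confidence, z = 1.96.
With p = 0.35, p(1−p) = 0.2275.
n = z²·p(1−p)/E² = 1.96² × 0.2275 / 0.066² = 3.8416 × 0.2275 / 0.004356 ≈ 200.63.
Rounding up gives n = 201.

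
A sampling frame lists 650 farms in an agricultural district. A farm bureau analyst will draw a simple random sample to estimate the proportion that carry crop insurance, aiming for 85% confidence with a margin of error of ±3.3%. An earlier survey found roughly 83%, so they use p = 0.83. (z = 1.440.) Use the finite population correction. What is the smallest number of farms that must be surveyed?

191

Unadjusted: n₀ = 1.440² × 0.83 × 0.17 / 0.033² ≈ 268.67, so n₀ = 269.
Finite population correction with N = 650: n = n₀ / (1 + (n₀−1)/N) = 269 / (1 + 268/650) = 269 / 1.4123 ≈ 190.47.
Rounding up, n = 191.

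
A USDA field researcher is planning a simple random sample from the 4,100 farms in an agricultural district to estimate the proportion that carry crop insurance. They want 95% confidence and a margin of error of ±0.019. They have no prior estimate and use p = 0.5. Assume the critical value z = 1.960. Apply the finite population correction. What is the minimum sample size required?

Unadjusted: n₀ = 1.960² × 0.50 × 0.50 / 0.019² ≈ 2660.39, so n₀ = 2661.
Finite population correction with N = 4,100: n = n₀ / (1 + (n₀−1)/N) = 2661 / (1 + 2660/4100) = 2661 / 1.6488 ≈ 1613.92.
Rounding up, n = 1614.

1614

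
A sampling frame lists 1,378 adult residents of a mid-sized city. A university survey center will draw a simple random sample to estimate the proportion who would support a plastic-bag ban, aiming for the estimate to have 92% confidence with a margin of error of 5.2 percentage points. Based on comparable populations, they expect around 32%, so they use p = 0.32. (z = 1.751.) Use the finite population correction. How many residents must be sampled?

Unadjusted: n₀ = 1.751² × 0.32 × 0.68 / 0.052² ≈ 246.73, so n₀ = 247.
Finite population correction with N = 1,378: n = n₀ / (1 + (n₀−1)/N) = 247 / (1 + 246/1378) = 247 / 1.1785 ≈ 209.58.
Rounding up, n = 210.

210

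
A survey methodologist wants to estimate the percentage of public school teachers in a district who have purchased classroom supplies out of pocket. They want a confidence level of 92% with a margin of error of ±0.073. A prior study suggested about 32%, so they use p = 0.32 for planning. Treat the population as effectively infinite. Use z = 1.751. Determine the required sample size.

126

With p = 0.32, p(1−p) = 0.2176.
n = z²·p(1−p)/E² = 1.751² × 0.2176 / 0.073² = 3.0660 × 0.2176 / 0.005329 ≈ 125.19.
Rounding up gives n = 126.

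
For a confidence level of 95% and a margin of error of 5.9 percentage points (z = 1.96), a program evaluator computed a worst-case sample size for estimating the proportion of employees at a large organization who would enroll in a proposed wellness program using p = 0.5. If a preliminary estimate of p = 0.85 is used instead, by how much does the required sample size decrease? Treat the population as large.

Conservative (p = 0.5): n = 1.96² × 0.25 / 0.059² ≈ 275.90 → 276.
Using p = 0.85: p(1−p) = 0.1275, so n = 1.96² × 0.1275 / 0.059² ≈ 140.71 → 141.
Reduction: 276 − 141 = 135.

135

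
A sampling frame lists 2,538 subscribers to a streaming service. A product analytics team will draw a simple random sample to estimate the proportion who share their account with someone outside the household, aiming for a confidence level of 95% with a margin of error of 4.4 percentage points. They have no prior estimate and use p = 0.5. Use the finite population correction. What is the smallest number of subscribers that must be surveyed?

For 95% confidence, z = 1.960.
Unadjusted: n₀ = 1.960² × 0.50 × 0.50 / 0.044² ≈ 496.07, so n₀ = 497.
Finite population correction with N = 2,538: n = n₀ / (1 + (n₀−1)/N) = 497 / (1 + 496/2538) = 497 / 1.1954 ≈ 415.75.
Rounding up, n = 416.

416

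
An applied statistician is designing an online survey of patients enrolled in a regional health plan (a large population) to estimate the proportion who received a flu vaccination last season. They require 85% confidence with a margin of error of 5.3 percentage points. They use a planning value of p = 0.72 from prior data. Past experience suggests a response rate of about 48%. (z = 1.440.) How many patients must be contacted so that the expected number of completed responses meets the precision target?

Completed interviews needed: n₀ = 1.440² × 0.2016 / 0.053² ≈ 148.82 → 149.
At a 48% response rate, contacts needed = 149 / 0.48 ≈ 310.42 → 311.

311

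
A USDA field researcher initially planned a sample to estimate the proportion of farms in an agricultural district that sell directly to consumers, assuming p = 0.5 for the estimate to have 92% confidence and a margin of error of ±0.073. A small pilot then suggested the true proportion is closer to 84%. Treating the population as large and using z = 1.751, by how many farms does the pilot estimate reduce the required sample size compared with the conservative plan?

Conservative (p = 0.5): n = 1.751² × 0.25 / 0.073² ≈ 143.84 → 144.
Using p = 0.84: p(1−p) = 0.1344, so n = 1.751² × 0.1344 / 0.073² ≈ 77.33 → 78.
Reduction: 144 − 78 = 66.

66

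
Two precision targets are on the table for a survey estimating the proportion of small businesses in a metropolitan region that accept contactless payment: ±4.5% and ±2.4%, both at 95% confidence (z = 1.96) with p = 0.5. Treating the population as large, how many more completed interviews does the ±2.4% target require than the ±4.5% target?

1193

At ±4.5%: n = 1.96² × 0.2500 / 0.045² ≈ 474.27 → 475.
At ±2.4%: n = 1.96² × 0.2500 / 0.024² ≈ 1667.36 → 1668.
Additional respondents: 1668 − 475 = 1193.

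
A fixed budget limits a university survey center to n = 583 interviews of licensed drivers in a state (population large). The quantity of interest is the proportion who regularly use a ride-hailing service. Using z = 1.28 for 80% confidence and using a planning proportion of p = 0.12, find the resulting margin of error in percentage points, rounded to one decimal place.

SE(p̂) = √[p(1−p)/n] = √[0.1056/583] = 0.01346.
E = z × SE = 1.28 × 0.01346 = 0.01723, or 1.7 percentage points.

1.7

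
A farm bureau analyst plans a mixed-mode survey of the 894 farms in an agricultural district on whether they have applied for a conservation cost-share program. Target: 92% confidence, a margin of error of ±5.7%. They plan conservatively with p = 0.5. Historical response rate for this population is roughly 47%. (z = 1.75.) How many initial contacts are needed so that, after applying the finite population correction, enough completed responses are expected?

398

Completed interviews needed (unadjusted): n₀ = 1.75² × 0.2500 / 0.057² ≈ 235.65 → 236.
FPC for N = 894: n = 236 / (1 + 235/894) = 236 / 1.2629 ≈ 186.88 → 187.
At a 47% response rate, contacts needed = 187 / 0.47 ≈ 397.87 → 398.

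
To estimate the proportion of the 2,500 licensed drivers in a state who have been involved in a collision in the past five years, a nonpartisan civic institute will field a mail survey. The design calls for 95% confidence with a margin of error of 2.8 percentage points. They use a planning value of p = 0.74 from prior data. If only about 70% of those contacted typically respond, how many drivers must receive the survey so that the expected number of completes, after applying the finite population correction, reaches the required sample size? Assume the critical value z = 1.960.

Completed interviews needed (unadjusted): n₀ = 1.960² × 0.1924 / 0.028² ≈ 942.76 → 943.
FPC for N = 2,500: n = 943 / (1 + 942/2500) = 943 / 1.3768 ≈ 684.92 → 685.
At a 70% response rate, contacts needed = 685 / 0.70 ≈ 978.57 → 979.

979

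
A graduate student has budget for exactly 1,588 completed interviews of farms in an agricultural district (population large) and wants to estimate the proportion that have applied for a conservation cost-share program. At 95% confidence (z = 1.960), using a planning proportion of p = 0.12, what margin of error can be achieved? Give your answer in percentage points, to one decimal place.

SE(p̂) = √[p(1−p)/n] = √[0.1056/1588] = 0.00815.
E = z × SE = 1.960 × 0.00815 = 0.01598, or 1.6 percentage points.

1.6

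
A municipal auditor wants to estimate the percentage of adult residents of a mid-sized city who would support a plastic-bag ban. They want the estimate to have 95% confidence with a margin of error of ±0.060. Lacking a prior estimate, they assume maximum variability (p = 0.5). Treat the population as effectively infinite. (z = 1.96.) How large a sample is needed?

With p = 0.5, p(1−p) = 0.25.
n = z²·p(1−p)/E² = 1.96² × 0.2500 / 0.060² = 3.8416 × 0.2500 / 0.003600 ≈ 266.78.
Rounding up gives n = 267.

267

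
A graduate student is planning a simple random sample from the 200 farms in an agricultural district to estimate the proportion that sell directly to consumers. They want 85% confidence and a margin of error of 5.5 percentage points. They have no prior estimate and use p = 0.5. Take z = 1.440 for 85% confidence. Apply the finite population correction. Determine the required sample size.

Unadjusted: n₀ = 1.440² × 0.50 × 0.50 / 0.055² ≈ 171.37, so n₀ = 172.
Finite population correction with N = 200: n = n₀ / (1 + (n₀−1)/N) = 172 / (1 + 171/200) = 172 / 1.8550 ≈ 92.72.
Rounding up, n = 93.

93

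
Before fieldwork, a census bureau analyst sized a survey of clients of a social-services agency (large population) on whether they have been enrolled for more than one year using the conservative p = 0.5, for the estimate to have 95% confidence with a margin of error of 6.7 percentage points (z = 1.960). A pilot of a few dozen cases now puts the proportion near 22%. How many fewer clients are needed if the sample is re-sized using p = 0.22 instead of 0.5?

Conservative (p = 0.5): n = 1.960² × 0.25 / 0.067² ≈ 213.95 → 214.
Using p = 0.22: p(1−p) = 0.1716, so n = 1.960² × 0.1716 / 0.067² ≈ 146.85 → 147.
Reduction: 214 − 147 = 67.

67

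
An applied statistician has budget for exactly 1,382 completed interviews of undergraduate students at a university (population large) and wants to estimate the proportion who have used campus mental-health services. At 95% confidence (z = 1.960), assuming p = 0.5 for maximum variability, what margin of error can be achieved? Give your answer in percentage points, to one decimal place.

SE(p̂) = √[p(1−p)/n] = √[0.2500/1382] = 0.01345.
E = z × SE = 1.960 × 0.01345 = 0.02636, or 2.6 percentage points.

2.6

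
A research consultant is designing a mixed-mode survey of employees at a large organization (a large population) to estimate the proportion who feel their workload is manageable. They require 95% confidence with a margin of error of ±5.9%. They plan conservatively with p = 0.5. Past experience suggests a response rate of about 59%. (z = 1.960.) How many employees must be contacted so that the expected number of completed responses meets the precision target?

468

Completed interviews needed: n₀ = 1.960² × 0.2500 / 0.059² ≈ 275.90 → 276.
At a 59% response rate, contacts needed = 276 / 0.59 ≈ 467.80 → 468.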